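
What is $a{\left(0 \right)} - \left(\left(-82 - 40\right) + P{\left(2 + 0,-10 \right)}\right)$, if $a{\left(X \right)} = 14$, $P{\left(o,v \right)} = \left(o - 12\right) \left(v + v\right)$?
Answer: $-64$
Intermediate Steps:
$P{\left(o,v \right)} = 2 v \left(-12 + o\right)$ ($P{\left(o,v \right)} = \left(-12 + o\right) 2 v = 2 v \left(-12 + o\right)$)
$a{\left(0 \right)} - \left(\left(-82 - 40\right) + P{\left(2 + 0,-10 \right)}\right) = 14 - \left(\left(-82 - 40\right) + 2 \left(-10\right) \left(-12 + \left(2 + 0\right)\right)\right) = 14 - \left(-122 + 2 \left(-10\right) \left(-12 + 2\right)\right) = 14 - \left(-122 + 2 \left(-10\right) \left(-10\right)\right) = 14 - \left(-122 + 200\right) = 14 - 78 = -64$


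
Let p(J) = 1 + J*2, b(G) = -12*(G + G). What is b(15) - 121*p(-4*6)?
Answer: 5327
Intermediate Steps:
b(G) = -24*G
p(J) = 1 + 2*J
b(15) - 121*p(-4*6) = -24*15 - 121*(1 + 2*(-4*6)) = -360 - 121*(1 + 2*(-24)) = -360 - 121*(1 - 48) = -360 - 121*(-47) = -360 + 5687 = 5327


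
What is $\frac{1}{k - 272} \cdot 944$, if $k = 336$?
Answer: $\frac{59}{4} \approx 14.75$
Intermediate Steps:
$\frac{1}{k - 272} \cdot 944 = \frac{1}{336 - 272} \cdot 944 = \frac{1}{64} \cdot 944 = \frac{59}{4}$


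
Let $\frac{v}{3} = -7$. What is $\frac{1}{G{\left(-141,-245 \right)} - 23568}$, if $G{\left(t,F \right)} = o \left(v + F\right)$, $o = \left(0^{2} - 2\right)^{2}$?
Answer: $- \frac{1}{24632} \approx -4.0598 \cdot 10^{-5}$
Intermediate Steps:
$v = -21$ ($v = 3 \left(-7\right) = -21$)
$o = 4$ ($o = \left(0 - 2\right)^{2} = \left(-2\right)^{2} = 4$)
$G{\left(t,F \right)} = -84 + 4 F$ ($G{\left(t,F \right)} = 4 \left(-21 + F\right) = -84 + 4 F$)
$\frac{1}{G{\left(-141,-245 \right)} - 23568} = \frac{1}{\left(-84 + 4 \left(-245\right)\right) - 23568} = \frac{1}{\left(-84 - 980\right) - 23568} = \frac{1}{-1064 - 23568} = \frac{1}{-24632} = - \frac{1}{24632}$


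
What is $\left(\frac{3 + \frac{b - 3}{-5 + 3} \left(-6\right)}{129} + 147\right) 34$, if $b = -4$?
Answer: $\frac{214710}{43} \approx 4993.3$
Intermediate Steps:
$\left(\frac{3 + \frac{b - 3}{-5 + 3} \left(-6\right)}{129} + 147\right) 34 = \left(\frac{3 + \frac{-4 - 3}{-5 + 3} \left(-6\right)}{129} + 147\right) 34 = \left(\left(3 + - \frac{7}{-2} \left(-6\right)\right) \frac{1}{129} + 147\right) 34 = \left(\left(3 + \left(-7\right) \left(- \frac{1}{2}\right) \left(-6\right)\right) \frac{1}{129} + 147\right) 34 = \left(\left(3 + \frac{7}{2} \left(-6\right)\right) \frac{1}{129} + 147\right) 34 = \left(\left(3 - 21\right) \frac{1}{129} + 147\right) 34 = \left(\left(-18\right) \frac{1}{129} + 147\right) 34 = \left(- \frac{6}{43} + 147\right) 34 = \frac{6315}{43} \cdot 34 = \frac{214710}{43}$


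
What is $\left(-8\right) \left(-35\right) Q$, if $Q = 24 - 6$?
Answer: $5040$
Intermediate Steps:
$Q = 18$
$\left(-8\right) \left(-35\right) Q = \left(-8\right) \left(-35\right) 18 = 280 \cdot 18 = 5040$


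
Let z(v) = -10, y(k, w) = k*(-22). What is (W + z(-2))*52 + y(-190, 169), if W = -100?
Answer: -1540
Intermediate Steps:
y(k, w) = -22*k
(W + z(-2))*52 + y(-190, 169) = (-100 - 10)*52 - 22*(-190) = -110*52 + 4180 = -5720 + 4180 = -1540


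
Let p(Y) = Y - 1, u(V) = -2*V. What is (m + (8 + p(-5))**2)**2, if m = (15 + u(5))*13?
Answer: 4761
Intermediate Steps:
p(Y) = -1 + Y
m = 65 (m = (15 - 2*5)*13 = (15 - 10)*13 = 5*13 = 65)
(m + (8 + p(-5))**2)**2 = (65 + (8 + (-1 - 5))**2)**2 = (65 + (8 - 6)**2)**2 = (65 + 2**2)**2 = (65 + 4)**2 = 69**2 = 4761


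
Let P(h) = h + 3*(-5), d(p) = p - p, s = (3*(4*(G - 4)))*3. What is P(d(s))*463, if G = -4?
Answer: -6945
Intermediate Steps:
s = -288 (s = (3*(4*(-4 - 4)))*3 = (3*(4*(-8)))*3 = (3*(-32))*3 = -96*3 = -288)
d(p) = 0
P(h) = -15 + h (P(h) = h - 15 = -15 + h)
P(d(s))*463 = (-15 + 0)*463 = -15*463 = -6945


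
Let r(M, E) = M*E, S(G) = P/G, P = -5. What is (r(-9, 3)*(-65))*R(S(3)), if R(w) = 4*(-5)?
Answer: -35100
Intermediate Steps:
S(G) = -5/G
r(M, E) = E*M
R(w) = -20
(r(-9, 3)*(-65))*R(S(3)) = ((3*(-9))*(-65))*(-20) = -27*(-65)*(-20) = 1755*(-20) = -35100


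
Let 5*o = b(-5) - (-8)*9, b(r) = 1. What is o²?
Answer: 5329/25 ≈ 213.16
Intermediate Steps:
o = 73/5 (o = (1 - (-8)*9)/5 = (1 - 8*(-9))/5 = (1 + 72)/5 = (⅕)*73 = 73/5 ≈ 14.600)
o² = (73/5)² = 5329/25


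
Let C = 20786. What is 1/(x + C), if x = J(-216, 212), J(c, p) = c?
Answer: 1/20570 ≈ 4.8614e-5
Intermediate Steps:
x = -216
1/(x + C) = 1/(-216 + 20786) = 1/20570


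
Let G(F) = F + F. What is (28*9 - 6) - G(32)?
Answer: 182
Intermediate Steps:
G(F) = 2*F
(28*9 - 6) - G(32) = (28*9 - 6) - 2*32 = (252 - 6) - 1*64 = 246 - 64 = 182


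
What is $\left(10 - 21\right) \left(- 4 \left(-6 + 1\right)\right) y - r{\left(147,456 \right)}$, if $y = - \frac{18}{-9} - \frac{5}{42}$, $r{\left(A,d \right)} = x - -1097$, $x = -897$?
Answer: $- \frac{12890}{21} \approx -613.81$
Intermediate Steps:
$r{\left(A,d \right)} = 200$ ($r{\left(A,d \right)} = -897 - -1097 = -897 + 1097 = 200$)
$y = \frac{79}{42}$ ($y = \left(-18\right) \left(- \frac{1}{9}\right) - \frac{5}{42} = 2 - \frac{5}{42} = \frac{79}{42} \approx 1.881$)
$\left(10 - 21\right) \left(- 4 \left(-6 + 1\right)\right) y - r{\left(147,456 \right)} = \left(10 - 21\right) \left(- 4 \left(-6 + 1\right)\right) \frac{79}{42} - 200 = - 11 \left(\left(-4\right) \left(-5\right)\right) \frac{79}{42} - 200 = \left(-11\right) 20 \cdot \frac{79}{42} - 200 = \left(-220\right) \frac{79}{42} - 200 = - \frac{8690}{21} - 200 = - \frac{12890}{21}$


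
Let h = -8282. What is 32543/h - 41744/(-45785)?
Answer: -1144257447/379191370 ≈ -3.0176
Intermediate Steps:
32543/h - 41744/(-45785) = 32543/(-8282) - 41744/(-45785) = 32543*(-1/8282) - 41744*(-1/45785) = -32543/8282 + 41744/45785 = -1144257447/379191370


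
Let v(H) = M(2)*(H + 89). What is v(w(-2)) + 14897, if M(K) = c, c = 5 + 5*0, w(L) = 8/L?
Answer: 15322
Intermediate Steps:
c = 5 (c = 5 + 0 = 5)
M(K) = 5
v(H) = 445 + 5*H (v(H) = 5*(H + 89) = 5*(89 + H) = 445 + 5*H)
v(w(-2)) + 14897 = (445 + 5*(8/(-2))) + 14897 = (445 + 5*(8*(-½))) + 14897 = (445 + 5*(-4)) + 14897 = (445 - 20) + 14897 = 425 + 14897 = 15322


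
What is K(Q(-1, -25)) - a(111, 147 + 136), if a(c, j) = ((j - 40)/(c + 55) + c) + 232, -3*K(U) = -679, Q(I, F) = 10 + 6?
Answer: -58829/498 ≈ -118.13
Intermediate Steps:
Q(I, F) = 16
K(U) = 679/3 (K(U) = -1/3*(-679) = 679/3)
a(c, j) = 232 + c + (-40 + j)/(55 + c) (a(c, j) = ((-40 + j)/(55 + c) + c) + 232 = (c + (-40 + j)/(55 + c)) + 232 = 232 + c + (-40 + j)/(55 + c))
K(Q(-1, -25)) - a(111, 147 + 136) = 679/3 - (12720 + (147 + 136) + 111**2 + 287*111)/(55 + 111) = 679/3 - (12720 + 283 + 12321 + 31857)/166 = 679/3 - 57181/166 = -58829/498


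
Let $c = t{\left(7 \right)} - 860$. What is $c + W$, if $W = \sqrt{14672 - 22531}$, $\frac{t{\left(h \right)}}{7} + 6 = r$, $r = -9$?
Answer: $-965 + i \sqrt{7859} \approx -965.0 + 88.651 i$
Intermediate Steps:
$t{\left(h \right)} = -105$ ($t{\left(h \right)} = -42 + 7 \left(-9\right) = -42 - 63 = -105$)
$W = i \sqrt{7859}$ ($W = \sqrt{-7859} = i \sqrt{7859} \approx 88.651 i$)
$c = -965$ ($c = -105 - 860 = -965$)
$c + W = -965 + i \sqrt{7859}$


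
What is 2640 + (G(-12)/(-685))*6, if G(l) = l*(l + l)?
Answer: 1806672/685 ≈ 2637.5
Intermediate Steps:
G(l) = 2*l² (G(l) = l*(2*l) = 2*l²)
2640 + (G(-12)/(-685))*6 = 2640 + ((2*(-12)²)/(-685))*6 = 2640 + ((2*144)*(-1/685))*6 = 2640 + (288*(-1/685))*6 = 2640 - 288/685*6 = 2640 - 1728/685 = 1806672/685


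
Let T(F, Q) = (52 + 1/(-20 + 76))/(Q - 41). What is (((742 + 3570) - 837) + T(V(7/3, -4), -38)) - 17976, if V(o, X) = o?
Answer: -64155337/4424 ≈ -14502.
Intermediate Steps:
T(F, Q) = 2913/(56*(-41 + Q)) (T(F, Q) = (52 + 1/56)/(-41 + Q) = 2913/(56*(-41 + Q)))
(((742 + 3570) - 837) + T(V(7/3, -4), -38)) - 17976 = (((742 + 3570) - 837) + 2913/(56*(-41 - 38))) - 17976 = ((4312 - 837) + (2913/56)/(-79)) - 17976 = (3475 + (2913/56)*(-1/79)) - 17976 = (3475 - 2913/4424) - 17976 = 15370487/4424 - 17976 = -64155337/4424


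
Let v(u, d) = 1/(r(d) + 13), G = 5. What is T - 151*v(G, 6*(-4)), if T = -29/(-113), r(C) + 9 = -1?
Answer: -16976/339 ≈ -50.077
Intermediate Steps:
r(C) = -10 (r(C) = -9 - 1 = -10)
T = 29/113 (T = -29*(-1/113) = 29/113 ≈ 0.25664)
v(u, d) = ⅓ (v(u, d) = 1/(-10 + 13) = 1/3 = ⅓)
T - 151*v(G, 6*(-4)) = 29/113 - 151*⅓ = 29/113 - 151/3 = -16976/339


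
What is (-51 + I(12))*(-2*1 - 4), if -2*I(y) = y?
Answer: 342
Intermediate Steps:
I(y) = -y/2
(-51 + I(12))*(-2*1 - 4) = (-51 - ½*12)*(-2*1 - 4) = (-51 - 6)*(-2 - 4) = -57*(-6) = 342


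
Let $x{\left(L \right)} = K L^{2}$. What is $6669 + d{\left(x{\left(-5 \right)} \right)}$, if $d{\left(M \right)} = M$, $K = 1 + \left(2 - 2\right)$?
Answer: $6694$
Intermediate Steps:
$K = 1$ ($K = 1 + 0 = 1$)
$x{\left(L \right)} = L^{2}$ ($x{\left(L \right)} = 1 L^{2} = L^{2}$)
$6669 + d{\left(x{\left(-5 \right)} \right)} = 6669 + \left(-5\right)^{2} = 6669 + 25 = 6694$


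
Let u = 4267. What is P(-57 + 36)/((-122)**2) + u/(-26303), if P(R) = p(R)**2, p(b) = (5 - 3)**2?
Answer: -15772295/97873463 ≈ -0.16115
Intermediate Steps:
p(b) = 4 (p(b) = 2**2 = 4)
P(R) = 16 (P(R) = 4**2 = 16)
P(-57 + 36)/((-122)**2) + u/(-26303) = 16/((-122)**2) + 4267/(-26303) = 16/14884 + 4267*(-1/26303) = 16*(1/14884) - 4267/26303 = 4/3721 - 4267/26303 = -15772295/97873463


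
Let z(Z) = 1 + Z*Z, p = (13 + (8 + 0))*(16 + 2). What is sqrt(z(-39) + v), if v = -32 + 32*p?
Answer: sqrt(13586) ≈ 116.56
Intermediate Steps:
p = 378 (p = (13 + 8)*18 = 21*18 = 378)
v = 12064 (v = -32 + 32*378 = -32 + 12096 = 12064)
z(Z) = 1 + Z**2
sqrt(z(-39) + v) = sqrt((1 + (-39)**2) + 12064) = sqrt((1 + 1521) + 12064) = sqrt(1522 + 12064) = sqrt(13586)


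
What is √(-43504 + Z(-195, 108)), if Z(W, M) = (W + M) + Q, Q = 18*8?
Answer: I*√43447 ≈ 208.44*I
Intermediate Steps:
Q = 144
Z(W, M) = 144 + M + W (Z(W, M) = (W + M) + 144 = (M + W) + 144 = 144 + M + W)
√(-43504 + Z(-195, 108)) = √(-43504 + (144 + 108 - 195)) = √(-43504 + 57) = √(-43447) = I*√43447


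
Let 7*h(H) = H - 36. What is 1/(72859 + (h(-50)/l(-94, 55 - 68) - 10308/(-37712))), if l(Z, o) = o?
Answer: 857948/62510278647 ≈ 1.3725e-5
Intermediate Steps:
h(H) = -36/7 + H/7 (h(H) = (H - 36)/7 = (-36 + H)/7 = -36/7 + H/7)
1/(72859 + (h(-50)/l(-94, 55 - 68) - 10308/(-37712))) = 1/(72859 + ((-36/7 + (⅐)*(-50))/(55 - 68) - 10308/(-37712))) = 1/(72859 + ((-36/7 - 50/7)/(-13) - 10308*(-1/37712))) = 1/(72859 + (-86/7*(-1/13) + 2577/9428)) = 1/(72859 + (86/91 + 2577/9428)) = 1/(72859 + 1045315/857948) = 1/(62510278647/857948) = 857948/62510278647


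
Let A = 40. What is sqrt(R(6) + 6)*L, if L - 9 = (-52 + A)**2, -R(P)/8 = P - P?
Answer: 153*sqrt(6) ≈ 374.77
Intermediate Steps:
R(P) = 0 (R(P) = -8*(P - P) = -8*0 = 0)
L = 153 (L = 9 + (-52 + 40)**2 = 9 + (-12)**2 = 9 + 144 = 153)
sqrt(R(6) + 6)*L = sqrt(0 + 6)*153 = sqrt(6)*153 = 153*sqrt(6)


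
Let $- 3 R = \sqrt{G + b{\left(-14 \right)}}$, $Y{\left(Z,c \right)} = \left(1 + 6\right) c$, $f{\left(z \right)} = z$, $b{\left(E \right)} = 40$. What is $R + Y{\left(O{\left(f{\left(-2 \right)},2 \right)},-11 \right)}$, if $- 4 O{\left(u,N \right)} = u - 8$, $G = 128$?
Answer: $-77 - \frac{2 \sqrt{42}}{3} \approx -81.321$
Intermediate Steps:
$O{\left(u,N \right)} = 2 - \frac{u}{4}$ ($O{\left(u,N \right)} = - \frac{u - 8}{4} = - \frac{-8 + u}{4} = 2 - \frac{u}{4}$)
$Y{\left(Z,c \right)} = 7 c$
$R = - \frac{2 \sqrt{42}}{3}$ ($R = - \frac{\sqrt{128 + 40}}{3} = - \frac{\sqrt{168}}{3} = - \frac{2 \sqrt{42}}{3} \approx -4.3205$)
$R + Y{\left(O{\left(f{\left(-2 \right)},2 \right)},-11 \right)} = - \frac{2 \sqrt{42}}{3} + 7 \left(-11\right) = - \frac{2 \sqrt{42}}{3} - 77 = -77 - \frac{2 \sqrt{42}}{3}$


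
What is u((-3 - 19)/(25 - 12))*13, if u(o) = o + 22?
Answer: 264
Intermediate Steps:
u(o) = 22 + o
u((-3 - 19)/(25 - 12))*13 = (22 + (-3 - 19)/(25 - 12))*13 = (22 - 22/13)*13 = (264/13)*13 = 264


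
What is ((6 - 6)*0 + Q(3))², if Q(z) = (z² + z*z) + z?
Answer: 441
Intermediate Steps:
Q(z) = z + 2*z² (Q(z) = (z² + z²) + z = 2*z² + z = z + 2*z²)
((6 - 6)*0 + Q(3))² = ((6 - 6)*0 + 3*(1 + 2*3))² = (0*0 + 3*(1 + 6))² = (0 + 3*7)² = (0 + 21)² = 21² = 441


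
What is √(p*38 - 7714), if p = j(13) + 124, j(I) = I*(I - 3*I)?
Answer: I*√15846 ≈ 125.88*I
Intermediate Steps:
j(I) = -2*I² (j(I) = I*(-2*I) = -2*I²)
p = -214 (p = -2*13² + 124 = -2*169 + 124 = -338 + 124 = -214)
√(p*38 - 7714) = √(-214*38 - 7714) = √(-8132 - 7714) = √(-15846) = I*√15846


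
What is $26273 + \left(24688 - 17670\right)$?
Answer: $33291$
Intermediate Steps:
$26273 + \left(24688 - 17670\right) = 26273 + 7018 = 33291$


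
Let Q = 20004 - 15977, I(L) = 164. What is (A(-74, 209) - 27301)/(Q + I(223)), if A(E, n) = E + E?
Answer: -27449/4191 ≈ -6.5495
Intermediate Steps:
Q = 4027
A(E, n) = 2*E
(A(-74, 209) - 27301)/(Q + I(223)) = (2*(-74) - 27301)/(4027 + 164) = (-148 - 27301)/4191 = -27449*1/4191 = -27449/4191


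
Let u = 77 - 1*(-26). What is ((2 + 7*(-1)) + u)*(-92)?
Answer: -9016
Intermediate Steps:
u = 103 (u = 77 + 26 = 103)
((2 + 7*(-1)) + u)*(-92) = ((2 + 7*(-1)) + 103)*(-92) = ((2 - 7) + 103)*(-92) = (-5 + 103)*(-92) = 98*(-92) = -9016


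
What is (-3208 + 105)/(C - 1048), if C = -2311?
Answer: 3103/3359 ≈ 0.92379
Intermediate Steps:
(-3208 + 105)/(C - 1048) = (-3208 + 105)/(-2311 - 1048) = -3103/(-3359) = -3103*(-1/3359) = 3103/3359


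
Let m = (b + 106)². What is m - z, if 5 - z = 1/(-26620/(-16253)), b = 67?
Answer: 796593133/26620 ≈ 29925.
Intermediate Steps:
z = 116847/26620 (z = 5 - 1/((-26620/(-16253))) = 5 - 1/((-26620*(-1/16253))) = 5 - 1/26620/16253 = 5 - 1*16253/26620 = 5 - 16253/26620 = 116847/26620 ≈ 4.3894)
m = 29929 (m = (67 + 106)² = 173² = 29929)
m - z = 29929 - 1*116847/26620 = 29929 - 116847/26620 = 796593133/26620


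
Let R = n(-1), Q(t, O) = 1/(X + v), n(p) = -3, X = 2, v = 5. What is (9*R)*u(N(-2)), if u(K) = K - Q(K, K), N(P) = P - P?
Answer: 27/7 ≈ 3.8571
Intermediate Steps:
N(P) = 0
Q(t, O) = ⅐ (Q(t, O) = 1/(2 + 5) = 1/7 = ⅐)
u(K) = -⅐ + K (u(K) = K - 1*⅐ = K - ⅐ = -⅐ + K)
R = -3
(9*R)*u(N(-2)) = (9*(-3))*(-⅐ + 0) = -27*(-⅐) = 27/7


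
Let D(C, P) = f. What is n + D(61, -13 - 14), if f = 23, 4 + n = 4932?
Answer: 4951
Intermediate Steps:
n = 4928 (n = -4 + 4932 = 4928)
D(C, P) = 23
n + D(61, -13 - 14) = 4928 + 23 = 4951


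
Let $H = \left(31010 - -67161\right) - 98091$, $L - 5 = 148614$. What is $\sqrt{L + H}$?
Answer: $\sqrt{148699} \approx 385.62$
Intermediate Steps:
$L = 148619$ ($L = 5 + 148614 = 148619$)
$H = 80$ ($H = \left(31010 + 67161\right) - 98091 = 98171 - 98091 = 80$)
$\sqrt{L + H} = \sqrt{148619 + 80} = \sqrt{148699}$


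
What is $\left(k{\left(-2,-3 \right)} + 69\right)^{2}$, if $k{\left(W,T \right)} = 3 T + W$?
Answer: $3364$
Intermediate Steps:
$k{\left(W,T \right)} = W + 3 T$
$\left(k{\left(-2,-3 \right)} + 69\right)^{2} = \left(\left(-2 + 3 \left(-3\right)\right) + 69\right)^{2} = \left(\left(-2 - 9\right) + 69\right)^{2} = \left(-11 + 69\right)^{2} = 58^{2} = 3364$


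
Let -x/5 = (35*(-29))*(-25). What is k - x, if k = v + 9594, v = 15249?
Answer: 151718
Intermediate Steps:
x = -126875 (x = -5*35*(-29)*(-25) = -(-5075)*(-25) = -5*25375 = -126875)
k = 24843 (k = 15249 + 9594 = 24843)
k - x = 24843 - 1*(-126875) = 24843 + 126875 = 151718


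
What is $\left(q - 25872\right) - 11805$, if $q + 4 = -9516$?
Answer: $-47197$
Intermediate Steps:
$q = -9520$ ($q = -4 - 9516 = -9520$)
$\left(q - 25872\right) - 11805 = \left(-9520 - 25872\right) - 11805 = -35392 - 11805 = -47197$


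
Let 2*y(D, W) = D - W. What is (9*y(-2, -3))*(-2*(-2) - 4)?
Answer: 0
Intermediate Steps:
y(D, W) = D/2 - W/2 (y(D, W) = (D - W)/2 = D/2 - W/2)
(9*y(-2, -3))*(-2*(-2) - 4) = (9*((1/2)*(-2) - 1/2*(-3)))*(-2*(-2) - 4) = (9*(-1 + 3/2))*(4 - 4) = (9*(1/2))*0 = (9/2)*0 = 0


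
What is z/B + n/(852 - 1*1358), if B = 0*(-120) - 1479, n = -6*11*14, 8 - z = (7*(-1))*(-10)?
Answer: 63544/34017 ≈ 1.8680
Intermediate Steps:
z = -62 (z = 8 - 7*(-1)*(-10) = 8 - (-7)*(-10) = 8 - 1*70 = 8 - 70 = -62)
n = -924 (n = -66*14 = -924)
B = -1479 (B = 0 - 1479 = -1479)
z/B + n/(852 - 1*1358) = -62/(-1479) - 924/(852 - 1*1358) = -62*(-1/1479) - 924/(852 - 1358) = 62/1479 - 924/(-506) = 62/1479 - 924*(-1/506) = 62/1479 + 42/23 = 63544/34017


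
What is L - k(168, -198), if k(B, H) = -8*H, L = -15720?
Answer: -17304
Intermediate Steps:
L - k(168, -198) = -15720 - (-8)*(-198) = -15720 - 1*1584 = -15720 - 1584 = -17304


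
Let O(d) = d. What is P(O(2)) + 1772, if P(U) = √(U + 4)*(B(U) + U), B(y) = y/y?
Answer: 1772 + 3*√6 ≈ 1779.3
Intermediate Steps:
B(y) = 1
P(U) = √(4 + U)*(1 + U) (P(U) = √(U + 4)*(1 + U) = √(4 + U)*(1 + U))
P(O(2)) + 1772 = √(4 + 2)*(1 + 2) + 1772 = √6*3 + 1772 = 3*√6 + 1772 = 1772 + 3*√6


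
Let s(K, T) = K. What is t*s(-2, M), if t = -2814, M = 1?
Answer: 5628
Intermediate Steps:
t*s(-2, M) = -2814*(-2) = 5628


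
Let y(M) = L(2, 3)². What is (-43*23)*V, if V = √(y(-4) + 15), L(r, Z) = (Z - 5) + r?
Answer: -989*√15 ≈ -3830.4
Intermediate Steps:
L(r, Z) = -5 + Z + r (L(r, Z) = (-5 + Z) + r = -5 + Z + r)
y(M) = 0 (y(M) = (-5 + 3 + 2)² = 0² = 0)
V = √15 (V = √(0 + 15) = √15 ≈ 3.8730)
(-43*23)*V = (-43*23)*√15 = -989*√15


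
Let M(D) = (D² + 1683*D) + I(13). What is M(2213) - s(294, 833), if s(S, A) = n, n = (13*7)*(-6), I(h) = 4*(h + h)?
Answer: 8622498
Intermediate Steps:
I(h) = 8*h (I(h) = 4*(2*h) = 8*h)
M(D) = 104 + D² + 1683*D (M(D) = (D² + 1683*D) + 8*13 = (D² + 1683*D) + 104 = 104 + D² + 1683*D)
n = -546 (n = 91*(-6) = -546)
s(S, A) = -546
M(2213) - s(294, 833) = (104 + 2213² + 1683*2213) - 1*(-546) = (104 + 4897369 + 3724479) + 546 = 8621952 + 546 = 8622498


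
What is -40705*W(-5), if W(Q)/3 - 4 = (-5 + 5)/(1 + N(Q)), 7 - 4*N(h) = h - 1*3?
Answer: -488460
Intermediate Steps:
N(h) = 5/2 - h/4 (N(h) = 7/4 - (h - 1*3)/4 = 7/4 - (h - 3)/4 = 7/4 - (-3 + h)/4 = 7/4 + (¾ - h/4) = 5/2 - h/4)
W(Q) = 12 (W(Q) = 12 + 3*((-5 + 5)/(1 + (5/2 - Q/4))) = 12 + 3*(0/(7/2 - Q/4)) = 12 + 3*0 = 12 + 0 = 12)
-40705*W(-5) = -40705*12 = -488460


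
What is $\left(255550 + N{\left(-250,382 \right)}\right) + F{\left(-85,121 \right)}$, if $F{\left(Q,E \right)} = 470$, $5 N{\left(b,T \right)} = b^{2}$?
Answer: $268520$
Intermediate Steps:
$N{\left(b,T \right)} = \frac{b^{2}}{5}$
$\left(255550 + N{\left(-250,382 \right)}\right) + F{\left(-85,121 \right)} = \left(255550 + \frac{\left(-250\right)^{2}}{5}\right) + 470 = \left(255550 + \frac{1}{5} \cdot 62500\right) + 470 = \left(255550 + 12500\right) + 470 = 268050 + 470 = 268520$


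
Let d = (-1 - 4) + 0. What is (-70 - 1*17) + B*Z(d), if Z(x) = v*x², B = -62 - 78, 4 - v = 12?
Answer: 27913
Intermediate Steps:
v = -8 (v = 4 - 1*12 = 4 - 12 = -8)
d = -5 (d = -5 + 0 = -5)
B = -140
Z(x) = -8*x²
(-70 - 1*17) + B*Z(d) = (-70 - 1*17) - (-1120)*(-5)² = (-70 - 17) - (-1120)*25 = -87 - 140*(-200) = -87 + 28000 = 27913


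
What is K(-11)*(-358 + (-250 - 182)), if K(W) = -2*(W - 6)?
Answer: -26860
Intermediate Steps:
K(W) = 12 - 2*W (K(W) = -2*(-6 + W) = 12 - 2*W)
K(-11)*(-358 + (-250 - 182)) = (12 - 2*(-11))*(-358 + (-250 - 182)) = (12 + 22)*(-358 - 432) = 34*(-790) = -26860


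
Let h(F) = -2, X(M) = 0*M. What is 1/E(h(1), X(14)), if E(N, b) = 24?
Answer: 1/24 ≈ 0.041667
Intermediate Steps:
X(M) = 0
1/E(h(1), X(14)) = 1/24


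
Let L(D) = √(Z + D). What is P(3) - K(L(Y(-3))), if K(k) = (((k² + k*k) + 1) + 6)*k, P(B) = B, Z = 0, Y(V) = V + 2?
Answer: 3 - 5*I ≈ 3.0 - 5.0*I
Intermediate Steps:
Y(V) = 2 + V
L(D) = √D (L(D) = √(0 + D) = √D)
K(k) = k*(7 + 2*k²) (K(k) = (((k² + k²) + 1) + 6)*k = ((2*k² + 1) + 6)*k = ((1 + 2*k²) + 6)*k = (7 + 2*k²)*k = k*(7 + 2*k²))
P(3) - K(L(Y(-3))) = 3 - √(2 - 3)*(7 + 2*(√(2 - 3))²) = 3 - √(-1)*(7 + 2*(√(-1))²) = 3 - I*(7 + 2*I²) = 3 - I*(7 + 2*(-1)) = 3 - I*(7 - 2) = 3 - I*5 = 3 - 5*I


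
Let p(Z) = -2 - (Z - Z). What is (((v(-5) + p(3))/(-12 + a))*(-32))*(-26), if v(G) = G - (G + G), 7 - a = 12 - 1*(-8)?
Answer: -2496/25 ≈ -99.840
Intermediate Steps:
a = -13 (a = 7 - (12 - 1*(-8)) = 7 - (12 + 8) = 7 - 1*20 = 7 - 20 = -13)
p(Z) = -2 (p(Z) = -2 - 1*0 = -2 + 0 = -2)
v(G) = -G (v(G) = G - 2*G = -G)
(((v(-5) + p(3))/(-12 + a))*(-32))*(-26) = (((-1*(-5) - 2)/(-12 - 13))*(-32))*(-26) = (((5 - 2)/(-25))*(-32))*(-26) = ((3*(-1/25))*(-32))*(-26) = -3/25*(-32)*(-26) = (96/25)*(-26) = -2496/25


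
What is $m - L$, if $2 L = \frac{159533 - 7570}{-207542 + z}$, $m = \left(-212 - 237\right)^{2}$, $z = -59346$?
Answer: $\frac{107609927339}{533776} \approx 2.016 \cdot 10^{5}$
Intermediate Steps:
$m = 201601$ ($m = \left(-449\right)^{2} = 201601$)
$L = - \frac{151963}{533776}$ ($L = \frac{\left(159533 - 7570\right) \frac{1}{-207542 - 59346}}{2} = \frac{151963 \frac{1}{-266888}}{2} = \frac{151963 \left(- \frac{1}{266888}\right)}{2} = \frac{1}{2} \left(- \frac{151963}{266888}\right) = - \frac{151963}{533776} \approx -0.28469$)
$m - L = 201601 - - \frac{151963}{533776} = 201601 + \frac{151963}{533776} = \frac{107609927339}{533776}$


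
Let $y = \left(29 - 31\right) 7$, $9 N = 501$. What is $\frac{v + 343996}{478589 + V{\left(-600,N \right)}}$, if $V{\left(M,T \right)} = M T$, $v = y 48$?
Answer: $\frac{343324}{445189} \approx 0.77119$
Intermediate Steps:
$N = \frac{167}{3}$ ($N = \frac{1}{9} \cdot 501 = \frac{167}{3} \approx 55.667$)
$y = -14$ ($y = \left(-2\right) 7 = -14$)
$v = -672$ ($v = \left(-14\right) 48 = -672$)
$\frac{v + 343996}{478589 + V{\left(-600,N \right)}} = \frac{-672 + 343996}{478589 - 33400} = \frac{343324}{478589 - 33400} = \frac{343324}{445189}$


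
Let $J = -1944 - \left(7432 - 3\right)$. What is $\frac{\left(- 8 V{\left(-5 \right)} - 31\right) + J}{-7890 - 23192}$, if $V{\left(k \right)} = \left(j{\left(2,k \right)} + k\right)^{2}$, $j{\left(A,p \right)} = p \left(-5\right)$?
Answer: $\frac{6302}{15541} \approx 0.40551$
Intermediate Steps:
$J = -9373$ ($J = -1944 - 7429 = -9373$)
$j{\left(A,p \right)} = - 5 p$
$V{\left(k \right)} = 16 k^{2}$ ($V{\left(k \right)} = \left(- 5 k + k\right)^{2} = \left(- 4 k\right)^{2} = 16 k^{2}$)
$\frac{\left(- 8 V{\left(-5 \right)} - 31\right) + J}{-7890 - 23192} = \frac{\left(- 8 \cdot 16 \left(-5\right)^{2} - 31\right) - 9373}{-7890 - 23192} = \frac{\left(- 8 \cdot 16 \cdot 25 - 31\right) - 9373}{-31082} = \left(\left(\left(-8\right) 400 - 31\right) - 9373\right) \left(- \frac{1}{31082}\right) = \left(\left(-3200 - 31\right) - 9373\right) \left(- \frac{1}{31082}\right) = \left(-3231 - 9373\right) \left(- \frac{1}{31082}\right) = \left(-12604\right) \left(- \frac{1}{31082}\right) = \frac{6302}{15541}$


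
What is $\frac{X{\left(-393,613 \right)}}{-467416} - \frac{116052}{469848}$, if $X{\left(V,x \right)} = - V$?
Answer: $- \frac{2267883829}{9150603032} \approx -0.24784$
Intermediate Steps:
$\frac{X{\left(-393,613 \right)}}{-467416} - \frac{116052}{469848} = \frac{\left(-1\right) \left(-393\right)}{-467416} - \frac{116052}{469848} = 393 \left(- \frac{1}{467416}\right) - \frac{9671}{39154} = - \frac{393}{467416} - \frac{9671}{39154} = - \frac{2267883829}{9150603032}$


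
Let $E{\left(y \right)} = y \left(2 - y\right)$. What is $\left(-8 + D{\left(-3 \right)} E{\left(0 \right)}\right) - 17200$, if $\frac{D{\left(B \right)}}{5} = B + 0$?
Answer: $-17208$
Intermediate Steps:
$D{\left(B \right)} = 5 B$ ($D{\left(B \right)} = 5 \left(B + 0\right) = 5 B$)
$\left(-8 + D{\left(-3 \right)} E{\left(0 \right)}\right) - 17200 = \left(-8 + 5 \left(-3\right) 0 \left(2 - 0\right)\right) - 17200 = \left(-8 - 15 \cdot 0 \left(2 + 0\right)\right) - 17200 = \left(-8 - 15 \cdot 0 \cdot 2\right) - 17200 = \left(-8 - 0\right) - 17200 = \left(-8 + 0\right) - 17200 = -8 - 17200 = -17208$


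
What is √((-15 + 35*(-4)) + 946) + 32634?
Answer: 32634 + √791 ≈ 32662.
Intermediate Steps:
√((-15 + 35*(-4)) + 946) + 32634 = √((-15 - 140) + 946) + 32634 = √(-155 + 946) + 32634 = √791 + 32634 = 32634 + √791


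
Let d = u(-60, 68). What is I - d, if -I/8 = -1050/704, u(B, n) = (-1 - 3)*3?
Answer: 1053/44 ≈ 23.932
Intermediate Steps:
u(B, n) = -12 (u(B, n) = -4*3 = -12)
d = -12
I = 525/44 (I = -(-8400)/704 = -8*(-525/352) = 525/44 ≈ 11.932)
I - d = 525/44 - 1*(-12) = 525/44 + 12 = 1053/44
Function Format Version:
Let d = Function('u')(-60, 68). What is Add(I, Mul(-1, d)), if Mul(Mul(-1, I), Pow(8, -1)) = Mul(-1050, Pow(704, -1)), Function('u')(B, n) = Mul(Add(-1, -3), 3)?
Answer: Rational(1053, 44) ≈ 23.932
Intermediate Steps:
Function('u')(B, n) = -12 (Function('u')(B, n) = Mul(-4, 3) = -12)
d = -12
I = Rational(525, 44) (I = Mul(-8, Mul(-1050, Pow(704, -1))) = Mul(-8, Mul(-1050, Rational(1, 704))) = Mul(-8, Rational(-525, 352)) = Rational(525, 44) ≈ 11.932)
Add(I, Mul(-1, d)) = Add(Rational(525, 44), Mul(-1, -12)) = Add(Rational(525, 44), 12) = Rational(1053, 44)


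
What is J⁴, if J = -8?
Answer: 4096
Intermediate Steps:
J⁴ = (-8)⁴ = 4096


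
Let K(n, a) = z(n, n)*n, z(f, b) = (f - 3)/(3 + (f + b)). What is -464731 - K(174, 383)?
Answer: -6042605/13 ≈ -4.6482e+5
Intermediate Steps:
z(f, b) = (-3 + f)/(3 + b + f) (z(f, b) = (-3 + f)/(3 + (b + f)) = (-3 + f)/(3 + b + f))
K(n, a) = n*(-3 + n)/(3 + 2*n) (K(n, a) = ((-3 + n)/(3 + n + n))*n = ((-3 + n)/(3 + 2*n))*n = n*(-3 + n)/(3 + 2*n))
-464731 - K(174, 383) = -464731 - 174*(-3 + 174)/(3 + 2*174) = -464731 - 174*171/(3 + 348) = -464731 - 174*171/351 = -464731 - 1*1102/13 = -464731 - 1102/13 = -6042605/13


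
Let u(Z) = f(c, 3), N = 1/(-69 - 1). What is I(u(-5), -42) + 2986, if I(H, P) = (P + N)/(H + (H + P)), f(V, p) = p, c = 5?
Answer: 7527661/2520 ≈ 2987.2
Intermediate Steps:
N = -1/70 (N = 1/(-70) = -1/70 ≈ -0.014286)
u(Z) = 3
I(H, P) = (-1/70 + P)/(P + 2*H) (I(H, P) = (P - 1/70)/(H + (H + P)) = (-1/70 + P)/(P + 2*H))
I(u(-5), -42) + 2986 = (-1/70 - 42)/(-42 + 2*3) + 2986 = -2941/70/(-42 + 6) + 2986 = -2941/70/(-36) + 2986 = -1/36*(-2941/70) + 2986 = 2941/2520 + 2986 = 7527661/2520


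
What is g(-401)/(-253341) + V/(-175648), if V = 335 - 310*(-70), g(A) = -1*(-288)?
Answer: -56898541/449483232 ≈ -0.12659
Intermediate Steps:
g(A) = 288
V = 22035 (V = 335 + 21700 = 22035)
g(-401)/(-253341) + V/(-175648) = 288/(-253341) + 22035/(-175648) = 288*(-1/253341) + 22035*(-1/175648) = -32/28149 - 22035/175648 = -56898541/449483232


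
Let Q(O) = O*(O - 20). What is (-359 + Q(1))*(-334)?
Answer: 126252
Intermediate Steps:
Q(O) = O*(-20 + O)
(-359 + Q(1))*(-334) = (-359 + 1*(-20 + 1))*(-334) = (-359 + 1*(-19))*(-334) = (-359 - 19)*(-334) = -378*(-334) = 126252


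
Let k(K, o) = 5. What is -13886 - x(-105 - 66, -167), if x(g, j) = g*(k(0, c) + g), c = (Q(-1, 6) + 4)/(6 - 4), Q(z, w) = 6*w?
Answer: -42272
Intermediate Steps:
c = 20 (c = (6*6 + 4)/(6 - 4) = (36 + 4)/2 = 40*(1/2) = 20)
x(g, j) = g*(5 + g)
-13886 - x(-105 - 66, -167) = -13886 - (-105 - 66)*(5 + (-105 - 66)) = -13886 - (-171)*(5 - 171) = -13886 - (-171)*(-166) = -13886 - 1*28386 = -13886 - 28386 = -42272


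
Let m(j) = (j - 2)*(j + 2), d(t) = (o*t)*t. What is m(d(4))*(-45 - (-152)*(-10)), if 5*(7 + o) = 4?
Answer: -76971708/5 ≈ -1.5394e+7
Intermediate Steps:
o = -31/5 (o = -7 + (⅕)*4 = -7 + ⅘ = -31/5 ≈ -6.2000)
d(t) = -31*t²/5 (d(t) = (-31*t/5)*t = -31*t²/5)
m(j) = (-2 + j)*(2 + j)
m(d(4))*(-45 - (-152)*(-10)) = (-4 + (-31/5*4²)²)*(-45 - (-152)*(-10)) = (-4 + (-31/5*16)²)*(-45 - 76*20) = (-4 + (-496/5)²)*(-45 - 1520) = (-4 + 246016/25)*(-1565) = (245916/25)*(-1565) = -76971708/5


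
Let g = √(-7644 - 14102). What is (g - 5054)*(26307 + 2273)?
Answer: -144443320 + 28580*I*√21746 ≈ -1.4444e+8 + 4.2146e+6*I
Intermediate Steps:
g = I*√21746 (g = √(-21746) = I*√21746 ≈ 147.47*I)
(g - 5054)*(26307 + 2273) = (I*√21746 - 5054)*(26307 + 2273) = (-5054 + I*√21746)*28580 = -144443320 + 28580*I*√21746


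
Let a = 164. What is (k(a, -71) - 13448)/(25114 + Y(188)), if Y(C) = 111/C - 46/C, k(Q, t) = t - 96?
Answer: -2559620/4721497 ≈ -0.54212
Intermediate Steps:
k(Q, t) = -96 + t
Y(C) = 65/C
(k(a, -71) - 13448)/(25114 + Y(188)) = ((-96 - 71) - 13448)/(25114 + 65/188) = (-167 - 13448)/(25114 + 65*(1/188)) = -13615/(25114 + 65/188) = -13615/4721497/188 = -13615*188/4721497 = -2559620/4721497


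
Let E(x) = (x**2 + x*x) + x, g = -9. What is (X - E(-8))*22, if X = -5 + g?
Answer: -2948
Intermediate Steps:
X = -14 (X = -5 - 9 = -14)
E(x) = x + 2*x**2 (E(x) = (x**2 + x**2) + x = 2*x**2 + x = x + 2*x**2)
(X - E(-8))*22 = (-14 - (-8)*(1 + 2*(-8)))*22 = (-14 - (-8)*(1 - 16))*22 = (-14 - (-8)*(-15))*22 = (-14 - 1*120)*22 = (-14 - 120)*22 = -134*22 = -2948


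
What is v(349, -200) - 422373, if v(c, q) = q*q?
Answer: -382373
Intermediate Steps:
v(c, q) = q²
v(349, -200) - 422373 = (-200)² - 422373 = 40000 - 422373 = -382373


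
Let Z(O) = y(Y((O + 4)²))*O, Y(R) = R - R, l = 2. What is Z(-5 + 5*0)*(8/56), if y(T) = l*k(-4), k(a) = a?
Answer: 40/7 ≈ 5.7143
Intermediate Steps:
Y(R) = 0
y(T) = -8 (y(T) = 2*(-4) = -8)
Z(O) = -8*O
Z(-5 + 5*0)*(8/56) = (-8*(-5 + 5*0))*(8/56) = (-8*(-5 + 0))*(8*(1/56)) = -8*(-5)*(⅐) = 40*(⅐) = 40/7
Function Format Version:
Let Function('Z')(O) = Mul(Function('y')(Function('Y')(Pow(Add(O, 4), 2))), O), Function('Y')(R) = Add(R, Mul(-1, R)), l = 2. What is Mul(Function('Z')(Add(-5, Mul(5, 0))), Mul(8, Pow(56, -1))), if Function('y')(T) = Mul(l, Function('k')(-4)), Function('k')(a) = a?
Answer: Rational(40, 7) ≈ 5.7143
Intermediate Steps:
Function('Y')(R) = 0
Function('y')(T) = -8 (Function('y')(T) = Mul(2, -4) = -8)
Function('Z')(O) = Mul(-8, O)
Mul(Function('Z')(Add(-5, Mul(5, 0))), Mul(8, Pow(56, -1))) = Mul(Mul(-8, Add(-5, Mul(5, 0))), Mul(8, Pow(56, -1))) = Mul(Mul(-8, Add(-5, 0)), Mul(8, Rational(1, 56))) = Mul(Mul(-8, -5), Rational(1, 7)) = Mul(40, Rational(1, 7)) = Rational(40, 7)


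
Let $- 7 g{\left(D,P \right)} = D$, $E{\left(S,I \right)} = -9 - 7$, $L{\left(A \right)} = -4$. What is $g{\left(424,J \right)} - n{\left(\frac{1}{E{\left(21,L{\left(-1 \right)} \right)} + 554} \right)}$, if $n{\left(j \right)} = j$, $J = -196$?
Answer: $- \frac{228119}{3766} \approx -60.573$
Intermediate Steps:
$E{\left(S,I \right)} = -16$ ($E{\left(S,I \right)} = -9 - 7 = -16$)
$g{\left(D,P \right)} = - \frac{D}{7}$
$g{\left(424,J \right)} - n{\left(\frac{1}{E{\left(21,L{\left(-1 \right)} \right)} + 554} \right)} = \left(- \frac{1}{7}\right) 424 - \frac{1}{-16 + 554} = - \frac{424}{7} - \frac{1}{538} = - \frac{228119}{3766}$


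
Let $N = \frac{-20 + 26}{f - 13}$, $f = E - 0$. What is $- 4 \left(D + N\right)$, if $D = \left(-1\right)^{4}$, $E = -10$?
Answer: $- \frac{68}{23} \approx -2.9565$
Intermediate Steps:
$D = 1$
$f = -10$ ($f = -10 - 0 = -10 + 0 = -10$)
$N = - \frac{6}{23}$ ($N = \frac{-20 + 26}{-10 - 13} = \frac{6}{-23} = 6 \left(- \frac{1}{23}\right) = - \frac{6}{23} \approx -0.26087$)
$- 4 \left(D + N\right) = - 4 \left(1 - \frac{6}{23}\right) = \left(-4\right) \frac{17}{23} = - \frac{68}{23}$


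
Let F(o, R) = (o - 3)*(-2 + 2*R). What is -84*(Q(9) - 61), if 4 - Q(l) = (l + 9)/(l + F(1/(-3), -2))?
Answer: 140364/29 ≈ 4840.1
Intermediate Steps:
F(o, R) = (-3 + o)*(-2 + 2*R)
Q(l) = 4 - (9 + l)/(20 + l) (Q(l) = 4 - (l + 9)/(l + (6 - 6*(-2) - 2/(-3) + 2*(-2)/(-3))) = 4 - (9 + l)/(l + (6 + 12 - 2*(-1/3) + 2*(-2)*(-1/3))) = 4 - (9 + l)/(l + (6 + 12 + 2/3 + 4/3)) = 4 - (9 + l)/(l + 20) = 4 - (9 + l)/(20 + l))
-84*(Q(9) - 61) = -84*((71 + 3*9)/(20 + 9) - 61) = -84*((71 + 27)/29 - 61) = -84*((1/29)*98 - 61) = -84*(98/29 - 61) = -84*(-1671/29) = 140364/29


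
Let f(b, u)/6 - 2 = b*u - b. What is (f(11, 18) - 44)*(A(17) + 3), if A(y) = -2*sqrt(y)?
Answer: 3270 - 2180*sqrt(17) ≈ -5718.4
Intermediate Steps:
f(b, u) = 12 - 6*b + 6*b*u (f(b, u) = 12 + 6*(b*u - b) = 12 + 6*(-b + b*u) = 12 + (-6*b + 6*b*u) = 12 - 6*b + 6*b*u)
(f(11, 18) - 44)*(A(17) + 3) = ((12 - 6*11 + 6*11*18) - 44)*(-2*sqrt(17) + 3) = ((12 - 66 + 1188) - 44)*(3 - 2*sqrt(17)) = (1134 - 44)*(3 - 2*sqrt(17)) = 1090*(3 - 2*sqrt(17)) = 3270 - 2180*sqrt(17)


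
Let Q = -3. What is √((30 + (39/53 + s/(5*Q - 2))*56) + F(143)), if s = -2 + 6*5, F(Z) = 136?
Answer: 3*√10370510/901 ≈ 10.723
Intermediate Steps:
s = 28 (s = -2 + 30 = 28)
√((30 + (39/53 + s/(5*Q - 2))*56) + F(143)) = √((30 + (39/53 + 28/(5*(-3) - 2))*56) + 136) = √((30 + (39*(1/53) + 28/(-15 - 2))*56) + 136) = √((30 + (39/53 + 28/(-17))*56) + 136) = √((30 + (39/53 + 28*(-1/17))*56) + 136) = √((30 + (39/53 - 28/17)*56) + 136) = √((30 - 821/901*56) + 136) = √((30 - 45976/901) + 136) = √(-18946/901 + 136) = √(103590/901) = 3*√10370510/901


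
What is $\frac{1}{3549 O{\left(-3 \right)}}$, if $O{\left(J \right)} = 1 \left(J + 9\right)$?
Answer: $\frac{1}{21294} \approx 4.6962 \cdot 10^{-5}$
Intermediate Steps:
$O{\left(J \right)} = 9 + J$ ($O{\left(J \right)} = 1 \left(9 + J\right) = 9 + J$)
$\frac{1}{3549 O{\left(-3 \right)}} = \frac{1}{3549 \left(9 - 3\right)} = \frac{1}{3549 \cdot 6} = \frac{1}{21294}$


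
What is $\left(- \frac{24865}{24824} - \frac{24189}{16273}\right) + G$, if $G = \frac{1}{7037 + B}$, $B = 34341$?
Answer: $- \frac{20794226701533}{8357548135928} \approx -2.4881$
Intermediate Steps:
$G = \frac{1}{41378}$ ($G = \frac{1}{7037 + 34341} = \frac{1}{41378} \approx 2.4167 \cdot 10^{-5}$)
$\left(- \frac{24865}{24824} - \frac{24189}{16273}\right) + G = \left(- \frac{24865}{24824} - \frac{24189}{16273}\right) + \frac{1}{41378} = - \frac{1005095881}{403960952} + \frac{1}{41378} = - \frac{20794226701533}{8357548135928}$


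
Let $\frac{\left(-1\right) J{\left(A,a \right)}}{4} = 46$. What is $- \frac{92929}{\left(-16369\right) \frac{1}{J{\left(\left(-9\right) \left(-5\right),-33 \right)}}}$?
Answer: $- \frac{17098936}{16369} \approx -1044.6$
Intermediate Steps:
$J{\left(A,a \right)} = -184$ ($J{\left(A,a \right)} = \left(-4\right) 46 = -184$)
$- \frac{92929}{\left(-16369\right) \frac{1}{J{\left(\left(-9\right) \left(-5\right),-33 \right)}}} = - \frac{92929}{\left(-16369\right) \frac{1}{-184}} = - \frac{92929}{\left(-16369\right) \left(- \frac{1}{184}\right)} = - \frac{92929}{\frac{16369}{184}} = \left(-92929\right) \frac{184}{16369} = - \frac{17098936}{16369}$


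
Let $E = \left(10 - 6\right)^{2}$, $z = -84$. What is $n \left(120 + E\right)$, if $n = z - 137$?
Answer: $-30056$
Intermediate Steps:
$E = 16$ ($E = 4^{2} = 16$)
$n = -221$ ($n = -84 - 137 = -221$)
$n \left(120 + E\right) = - 221 \left(120 + 16\right) = \left(-221\right) 136 = -30056$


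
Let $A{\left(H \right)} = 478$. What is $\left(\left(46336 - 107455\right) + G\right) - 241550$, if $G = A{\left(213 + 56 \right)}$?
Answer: $-302191$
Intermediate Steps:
$G = 478$
$\left(\left(46336 - 107455\right) + G\right) - 241550 = \left(\left(46336 - 107455\right) + 478\right) - 241550 = \left(-61119 + 478\right) - 241550 = -60641 - 241550 = -302191$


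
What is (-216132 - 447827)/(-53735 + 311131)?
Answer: -663959/257396 ≈ -2.5795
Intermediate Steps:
(-216132 - 447827)/(-53735 + 311131) = -663959/257396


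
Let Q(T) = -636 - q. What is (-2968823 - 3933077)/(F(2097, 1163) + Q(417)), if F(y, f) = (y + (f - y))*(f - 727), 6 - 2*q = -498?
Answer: -345095/25309 ≈ -13.635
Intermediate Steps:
q = 252 (q = 3 - ½*(-498) = 3 + 249 = 252)
F(y, f) = f*(-727 + f)
Q(T) = -888 (Q(T) = -636 - 1*252 = -636 - 252 = -888)
(-2968823 - 3933077)/(F(2097, 1163) + Q(417)) = (-2968823 - 3933077)/(1163*(-727 + 1163) - 888) = -6901900/(1163*436 - 888) = -6901900/(507068 - 888) = -6901900/506180 = -6901900*1/506180 = -345095/25309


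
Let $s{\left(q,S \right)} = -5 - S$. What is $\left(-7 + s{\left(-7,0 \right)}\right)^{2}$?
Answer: $144$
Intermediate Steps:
$\left(-7 + s{\left(-7,0 \right)}\right)^{2} = \left(-7 - 5\right)^{2} = \left(-12\right)^{2} = 144$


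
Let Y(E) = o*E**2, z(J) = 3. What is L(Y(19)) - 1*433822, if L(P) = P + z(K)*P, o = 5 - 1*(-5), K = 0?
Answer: -419382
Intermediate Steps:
o = 10 (o = 5 + 5 = 10)
Y(E) = 10*E**2
L(P) = 4*P (L(P) = P + 3*P = 4*P)
L(Y(19)) - 1*433822 = 4*(10*19**2) - 1*433822 = 4*(10*361) - 433822 = 4*3610 - 433822 = 14440 - 433822 = -419382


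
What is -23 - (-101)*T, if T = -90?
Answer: -9113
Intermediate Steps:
-23 - (-101)*T = -23 - (-101)*(-90) = -23 - 101*90 = -23 - 9090 = -9113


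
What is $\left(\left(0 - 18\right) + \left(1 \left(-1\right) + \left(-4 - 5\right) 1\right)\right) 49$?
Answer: $-1372$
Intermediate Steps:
$\left(\left(0 - 18\right) + \left(1 \left(-1\right) + \left(-4 - 5\right) 1\right)\right) 49 = \left(-18 - 10\right) 49 = \left(-28\right) 49 = -1372$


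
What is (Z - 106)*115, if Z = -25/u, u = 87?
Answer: -1063405/87 ≈ -12223.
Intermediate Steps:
Z = -25/87 ≈ -0.28736
(Z - 106)*115 = (-25/87 - 106)*115 = -9247/87*115 = -1063405/87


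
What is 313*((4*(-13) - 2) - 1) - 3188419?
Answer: -3205634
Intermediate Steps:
313*((4*(-13) - 2) - 1) - 3188419 = 313*((-52 - 2) - 1) - 3188419 = 313*(-54 - 1) - 3188419 = 313*(-55) - 3188419 = -17215 - 3188419 = -3205634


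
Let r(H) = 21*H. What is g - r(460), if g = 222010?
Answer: 212350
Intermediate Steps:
g - r(460) = 222010 - 21*460 = 222010 - 1*9660 = 222010 - 9660 = 212350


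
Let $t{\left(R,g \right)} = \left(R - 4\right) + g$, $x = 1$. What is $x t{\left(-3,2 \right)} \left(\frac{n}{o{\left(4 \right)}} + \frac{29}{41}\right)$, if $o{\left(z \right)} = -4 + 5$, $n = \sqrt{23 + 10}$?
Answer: $- \frac{145}{41} - 5 \sqrt{33} \approx -32.259$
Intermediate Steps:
$n = \sqrt{33} \approx 5.7446$
$t{\left(R,g \right)} = -4 + R + g$ ($t{\left(R,g \right)} = \left(-4 + R\right) + g = -4 + R + g$)
$o{\left(z \right)} = 1$
$x t{\left(-3,2 \right)} \left(\frac{n}{o{\left(4 \right)}} + \frac{29}{41}\right) = 1 \left(-4 - 3 + 2\right) \left(\frac{\sqrt{33}}{1} + \frac{29}{41}\right) = 1 \left(-5\right) \left(\sqrt{33} \cdot 1 + 29 \cdot \frac{1}{41}\right) = - 5 \left(\sqrt{33} + \frac{29}{41}\right) = - 5 \left(\frac{29}{41} + \sqrt{33}\right) = - \frac{145}{41} - 5 \sqrt{33}$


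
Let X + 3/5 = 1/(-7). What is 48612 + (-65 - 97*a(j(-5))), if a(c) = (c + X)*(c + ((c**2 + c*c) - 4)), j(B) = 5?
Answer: 962042/35 ≈ 27487.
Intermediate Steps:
X = -26/35 (X = -3/5 + 1/(-7) = -3/5 - 1/7 = -26/35 ≈ -0.74286)
a(c) = (-26/35 + c)*(-4 + c + 2*c**2) (a(c) = (c - 26/35)*(c + ((c**2 + c*c) - 4)) = (-26/35 + c)*(c + ((c**2 + c**2) - 4)) = (-26/35 + c)*(c + (2*c**2 - 4)) = (-26/35 + c)*(c + (-4 + 2*c**2)) = (-26/35 + c)*(-4 + c + 2*c**2))
48612 + (-65 - 97*a(j(-5))) = 48612 + (-65 - 97*(104/35 + 2*5**3 - 166/35*5 - 17/35*5**2)) = 48612 + (-65 - 97*(104/35 + 2*125 - 166/7 - 17/35*25)) = 48612 + (-65 - 97*(104/35 + 250 - 166/7 - 85/7)) = 48612 + (-65 - 97*7599/35) = 48612 + (-65 - 737103/35) = 48612 - 739378/35 = 962042/35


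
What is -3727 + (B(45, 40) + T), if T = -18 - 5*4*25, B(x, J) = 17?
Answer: -4228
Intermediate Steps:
T = -518 (T = -18 - 20*25 = -18 - 500 = -518)
-3727 + (B(45, 40) + T) = -3727 + (17 - 518) = -3727 - 501 = -4228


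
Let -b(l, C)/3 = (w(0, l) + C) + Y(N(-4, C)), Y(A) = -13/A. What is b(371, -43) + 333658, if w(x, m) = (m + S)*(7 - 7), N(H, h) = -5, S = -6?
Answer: 1668896/5 ≈ 3.3378e+5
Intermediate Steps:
w(x, m) = 0 (w(x, m) = (m - 6)*(7 - 7) = (-6 + m)*0 = 0)
b(l, C) = -39/5 - 3*C (b(l, C) = -3*((0 + C) - 13/(-5)) = -3*(C - 13*(-⅕)) = -3*(C + 13/5) = -3*(13/5 + C) = -39/5 - 3*C)
b(371, -43) + 333658 = (-39/5 - 3*(-43)) + 333658 = (-39/5 + 129) + 333658 = 606/5 + 333658 = 1668896/5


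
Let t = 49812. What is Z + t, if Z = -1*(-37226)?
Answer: 87038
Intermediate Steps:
Z = 37226
Z + t = 37226 + 49812 = 87038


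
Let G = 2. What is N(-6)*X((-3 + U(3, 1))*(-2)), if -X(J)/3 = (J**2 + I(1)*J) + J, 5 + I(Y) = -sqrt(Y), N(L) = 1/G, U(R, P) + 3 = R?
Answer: -9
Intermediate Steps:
U(R, P) = -3 + R
N(L) = 1/2
I(Y) = -5 - sqrt(Y)
X(J) = -3*J**2 + 15*J (X(J) = -3*((J**2 + (-5 - sqrt(1))*J) + J) = -3*((J**2 + (-5 - 1*1)*J) + J) = -3*((J**2 + (-5 - 1)*J) + J) = -3*((J**2 - 6*J) + J) = -3*(J**2 - 5*J) = -3*J**2 + 15*J)
N(-6)*X((-3 + U(3, 1))*(-2)) = (3*((-3 + (-3 + 3))*(-2))*(5 - (-3 + (-3 + 3))*(-2)))/2 = (3*((-3 + 0)*(-2))*(5 - (-3 + 0)*(-2)))/2 = (3*(-3*(-2))*(5 - (-3)*(-2)))/2 = (3*6*(5 - 1*6))/2 = (3*6*(5 - 6))/2 = (3*6*(-1))/2 = (1/2)*(-18) = -9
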